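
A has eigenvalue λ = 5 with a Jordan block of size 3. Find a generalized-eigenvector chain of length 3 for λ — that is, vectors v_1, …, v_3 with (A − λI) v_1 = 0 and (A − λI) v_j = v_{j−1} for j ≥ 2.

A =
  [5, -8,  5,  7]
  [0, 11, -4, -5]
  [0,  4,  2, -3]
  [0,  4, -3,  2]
A Jordan chain for λ = 5 of length 3:
v_1 = (-4, 3, 2, 2)ᵀ
v_2 = (5, -4, -3, -3)ᵀ
v_3 = (0, 0, 1, 0)ᵀ

Let N = A − (5)·I. We want v_3 with N^3 v_3 = 0 but N^2 v_3 ≠ 0; then v_{j-1} := N · v_j for j = 3, …, 2.

Pick v_3 = (0, 0, 1, 0)ᵀ.
Then v_2 = N · v_3 = (5, -4, -3, -3)ᵀ.
Then v_1 = N · v_2 = (-4, 3, 2, 2)ᵀ.

Sanity check: (A − (5)·I) v_1 = (0, 0, 0, 0)ᵀ = 0. ✓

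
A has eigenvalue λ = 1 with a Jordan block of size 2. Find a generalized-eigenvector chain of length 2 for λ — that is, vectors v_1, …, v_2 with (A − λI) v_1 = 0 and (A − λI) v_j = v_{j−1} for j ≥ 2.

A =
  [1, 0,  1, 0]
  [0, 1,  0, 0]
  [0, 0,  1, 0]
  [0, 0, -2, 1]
A Jordan chain for λ = 1 of length 2:
v_1 = (1, 0, 0, -2)ᵀ
v_2 = (0, 0, 1, 0)ᵀ

Let N = A − (1)·I. We want v_2 with N^2 v_2 = 0 but N^1 v_2 ≠ 0; then v_{j-1} := N · v_j for j = 2, …, 2.

Pick v_2 = (0, 0, 1, 0)ᵀ.
Then v_1 = N · v_2 = (1, 0, 0, -2)ᵀ.

Sanity check: (A − (1)·I) v_1 = (0, 0, 0, 0)ᵀ = 0. ✓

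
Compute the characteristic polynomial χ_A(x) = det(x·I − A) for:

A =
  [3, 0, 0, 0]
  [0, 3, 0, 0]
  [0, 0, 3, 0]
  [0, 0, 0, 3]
x^4 - 12*x^3 + 54*x^2 - 108*x + 81

Expanding det(x·I − A) (e.g. by cofactor expansion or by noting that A is similar to its Jordan form J, which has the same characteristic polynomial as A) gives
  χ_A(x) = x^4 - 12*x^3 + 54*x^2 - 108*x + 81
which factors as (x - 3)^4. The eigenvalues (with algebraic multiplicities) are λ = 3 with multiplicity 4.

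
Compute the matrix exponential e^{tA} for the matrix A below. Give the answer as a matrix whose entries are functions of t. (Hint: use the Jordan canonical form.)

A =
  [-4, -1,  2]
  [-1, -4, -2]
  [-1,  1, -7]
e^{tA} =
  [t*exp(-5*t) + exp(-5*t), -t*exp(-5*t), 2*t*exp(-5*t)]
  [-t*exp(-5*t), t*exp(-5*t) + exp(-5*t), -2*t*exp(-5*t)]
  [-t*exp(-5*t), t*exp(-5*t), -2*t*exp(-5*t) + exp(-5*t)]

Strategy: write A = P · J · P⁻¹ where J is a Jordan canonical form, so e^{tA} = P · e^{tJ} · P⁻¹, and e^{tJ} can be computed block-by-block.

A has Jordan form
J =
  [-5,  1,  0]
  [ 0, -5,  0]
  [ 0,  0, -5]
(up to reordering of blocks).

Per-block formulas:
  For a 1×1 block at λ = -5: exp(t · [-5]) = [e^(-5t)].
  For a 2×2 Jordan block J_2(-5): exp(t · J_2(-5)) = e^(-5t)·(I + t·N), where N is the 2×2 nilpotent shift.

After assembling e^{tJ} and conjugating by P, we get:

e^{tA} =
  [t*exp(-5*t) + exp(-5*t), -t*exp(-5*t), 2*t*exp(-5*t)]
  [-t*exp(-5*t), t*exp(-5*t) + exp(-5*t), -2*t*exp(-5*t)]
  [-t*exp(-5*t), t*exp(-5*t), -2*t*exp(-5*t) + exp(-5*t)]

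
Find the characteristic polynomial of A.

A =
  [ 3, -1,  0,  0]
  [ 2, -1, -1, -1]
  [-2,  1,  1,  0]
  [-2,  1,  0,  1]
x^4 - 4*x^3 + 6*x^2 - 4*x + 1

Expanding det(x·I − A) (e.g. by cofactor expansion or by noting that A is similar to its Jordan form J, which has the same characteristic polynomial as A) gives
  χ_A(x) = x^4 - 4*x^3 + 6*x^2 - 4*x + 1
which factors as (x - 1)^4. The eigenvalues (with algebraic multiplicities) are λ = 1 with multiplicity 4.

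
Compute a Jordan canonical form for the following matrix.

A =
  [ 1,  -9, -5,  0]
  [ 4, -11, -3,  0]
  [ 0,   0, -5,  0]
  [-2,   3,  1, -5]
J_3(-5) ⊕ J_1(-5)

The characteristic polynomial is
  det(x·I − A) = x^4 + 20*x^3 + 150*x^2 + 500*x + 625 = (x + 5)^4

Eigenvalues and multiplicities (the geometric multiplicity of λ is n − rank(A − λI), which equals the number of Jordan blocks for λ):
  λ = -5: algebraic multiplicity = 4, geometric multiplicity = 2

Determining the block sizes for each eigenvalue:
  λ = -5: with am = 4 and gm = 2, the partition is not yet determined (e.g. several partitions of 4 into 2 parts exist). Let N = A − (-5)·I. Computing rank(N^1) = 2, rank(N^2) = 1, rank(N^3) = 0; the number of blocks of size ≥ j is rank(N^{j−1}) − rank(N^j), giving [2, 1, 1]. So we have 1 block(s) of size 3, 1 block(s) of size 1 → block sizes [3, 1]

Assembling the blocks gives a Jordan form
J =
  [-5,  1,  0,  0]
  [ 0, -5,  1,  0]
  [ 0,  0, -5,  0]
  [ 0,  0,  0, -5]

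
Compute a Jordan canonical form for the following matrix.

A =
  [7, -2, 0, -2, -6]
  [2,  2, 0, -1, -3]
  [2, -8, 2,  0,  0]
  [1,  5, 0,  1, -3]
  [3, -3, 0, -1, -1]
J_3(2) ⊕ J_1(2) ⊕ J_1(3)

The characteristic polynomial is
  det(x·I − A) = x^5 - 11*x^4 + 48*x^3 - 104*x^2 + 112*x - 48 = (x - 3)*(x - 2)^4

Eigenvalues and multiplicities (the geometric multiplicity of λ is n − rank(A − λI), which equals the number of Jordan blocks for λ):
  λ = 2: algebraic multiplicity = 4, geometric multiplicity = 2
  λ = 3: algebraic multiplicity = 1, geometric multiplicity = 1

Determining the block sizes for each eigenvalue:
  λ = 2: with am = 4 and gm = 2, the partition is not yet determined (e.g. several partitions of 4 into 2 parts exist). Let N = A − (2)·I. Computing rank(N^1) = 3, rank(N^2) = 2, rank(N^3) = 1; the number of blocks of size ≥ j is rank(N^{j−1}) − rank(N^j), giving [2, 1, 1]. So we have 1 block(s) of size 3, 1 block(s) of size 1 → block sizes [3, 1]
  λ = 3: one block (gm = 1), so the single block has size am = 1 → block sizes [1]

Assembling the blocks gives a Jordan form
J =
  [2, 1, 0, 0, 0]
  [0, 2, 1, 0, 0]
  [0, 0, 2, 0, 0]
  [0, 0, 0, 2, 0]
  [0, 0, 0, 0, 3]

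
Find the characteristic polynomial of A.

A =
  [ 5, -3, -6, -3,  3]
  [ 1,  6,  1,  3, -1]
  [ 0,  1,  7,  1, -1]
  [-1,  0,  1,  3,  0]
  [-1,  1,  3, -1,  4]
x^5 - 25*x^4 + 250*x^3 - 1250*x^2 + 3125*x - 3125

Expanding det(x·I − A) (e.g. by cofactor expansion or by noting that A is similar to its Jordan form J, which has the same characteristic polynomial as A) gives
  χ_A(x) = x^5 - 25*x^4 + 250*x^3 - 1250*x^2 + 3125*x - 3125
which factors as (x - 5)^5. The eigenvalues (with algebraic multiplicities) are λ = 5 with multiplicity 5.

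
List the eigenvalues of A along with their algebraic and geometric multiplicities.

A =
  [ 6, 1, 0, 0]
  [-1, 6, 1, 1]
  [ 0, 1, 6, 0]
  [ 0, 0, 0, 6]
λ = 6: alg = 4, geom = 2

Step 1 — factor the characteristic polynomial to read off the algebraic multiplicities:
  χ_A(x) = (x - 6)^4

Step 2 — compute geometric multiplicities via the rank-nullity identity g(λ) = n − rank(A − λI):
  rank(A − (6)·I) = 2, so dim ker(A − (6)·I) = n − 2 = 2

Summary:
  λ = 6: algebraic multiplicity = 4, geometric multiplicity = 2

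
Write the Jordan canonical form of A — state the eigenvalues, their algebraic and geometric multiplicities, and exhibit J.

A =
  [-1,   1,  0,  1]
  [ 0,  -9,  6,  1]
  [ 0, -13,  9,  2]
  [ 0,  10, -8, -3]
J_3(-1) ⊕ J_1(-1)

The characteristic polynomial is
  det(x·I − A) = x^4 + 4*x^3 + 6*x^2 + 4*x + 1 = (x + 1)^4

Eigenvalues and multiplicities (the geometric multiplicity of λ is n − rank(A − λI), which equals the number of Jordan blocks for λ):
  λ = -1: algebraic multiplicity = 4, geometric multiplicity = 2

Determining the block sizes for each eigenvalue:
  λ = -1: with am = 4 and gm = 2, the partition is not yet determined (e.g. several partitions of 4 into 2 parts exist). Let N = A − (-1)·I. Computing rank(N^1) = 2, rank(N^2) = 1, rank(N^3) = 0; the number of blocks of size ≥ j is rank(N^{j−1}) − rank(N^j), giving [2, 1, 1]. So we have 1 block(s) of size 3, 1 block(s) of size 1 → block sizes [3, 1]

Assembling the blocks gives a Jordan form
J =
  [-1,  1,  0,  0]
  [ 0, -1,  1,  0]
  [ 0,  0, -1,  0]
  [ 0,  0,  0, -1]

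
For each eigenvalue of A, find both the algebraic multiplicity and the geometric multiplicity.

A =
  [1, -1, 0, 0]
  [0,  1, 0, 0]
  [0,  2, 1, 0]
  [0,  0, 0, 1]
λ = 1: alg = 4, geom = 3

Step 1 — factor the characteristic polynomial to read off the algebraic multiplicities:
  χ_A(x) = (x - 1)^4

Step 2 — compute geometric multiplicities via the rank-nullity identity g(λ) = n − rank(A − λI):
  rank(A − (1)·I) = 1, so dim ker(A − (1)·I) = n − 1 = 3

Summary:
  λ = 1: algebraic multiplicity = 4, geometric multiplicity = 3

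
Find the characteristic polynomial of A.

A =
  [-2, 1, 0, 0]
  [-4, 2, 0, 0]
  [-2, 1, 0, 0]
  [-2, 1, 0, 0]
x^4

Expanding det(x·I − A) (e.g. by cofactor expansion or by noting that A is similar to its Jordan form J, which has the same characteristic polynomial as A) gives
  χ_A(x) = x^4
which factors as x^4. The eigenvalues (with algebraic multiplicities) are λ = 0 with multiplicity 4.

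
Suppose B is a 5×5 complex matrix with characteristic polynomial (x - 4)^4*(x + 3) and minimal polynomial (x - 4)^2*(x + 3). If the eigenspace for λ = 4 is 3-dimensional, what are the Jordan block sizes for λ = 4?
Block sizes for λ = 4: [2, 1, 1]

Step 1 — from the characteristic polynomial, algebraic multiplicity of λ = 4 is 4. From dim ker(B − (4)·I) = 3, there are exactly 3 Jordan blocks for λ = 4.
Step 2 — from the minimal polynomial, the factor (x − 4)^2 tells us the largest block for λ = 4 has size 2.
Step 3 — with total size 4, 3 blocks, and largest block 2, the block sizes (in nonincreasing order) are [2, 1, 1].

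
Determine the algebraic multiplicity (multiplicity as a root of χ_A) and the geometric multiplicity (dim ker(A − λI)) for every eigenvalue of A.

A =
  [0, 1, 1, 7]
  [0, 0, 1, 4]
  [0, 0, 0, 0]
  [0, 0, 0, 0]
λ = 0: alg = 4, geom = 2

Step 1 — factor the characteristic polynomial to read off the algebraic multiplicities:
  χ_A(x) = x^4

Step 2 — compute geometric multiplicities via the rank-nullity identity g(λ) = n − rank(A − λI):
  rank(A − (0)·I) = 2, so dim ker(A − (0)·I) = n − 2 = 2

Summary:
  λ = 0: algebraic multiplicity = 4, geometric multiplicity = 2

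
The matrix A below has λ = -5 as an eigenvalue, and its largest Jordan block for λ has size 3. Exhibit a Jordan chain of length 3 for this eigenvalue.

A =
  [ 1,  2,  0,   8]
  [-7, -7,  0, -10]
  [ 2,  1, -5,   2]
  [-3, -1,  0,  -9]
A Jordan chain for λ = -5 of length 3:
v_1 = (-2, 2, -1, 1)ᵀ
v_2 = (6, -7, 2, -3)ᵀ
v_3 = (1, 0, 0, 0)ᵀ

Let N = A − (-5)·I. We want v_3 with N^3 v_3 = 0 but N^2 v_3 ≠ 0; then v_{j-1} := N · v_j for j = 3, …, 2.

Pick v_3 = (1, 0, 0, 0)ᵀ.
Then v_2 = N · v_3 = (6, -7, 2, -3)ᵀ.
Then v_1 = N · v_2 = (-2, 2, -1, 1)ᵀ.

Sanity check: (A − (-5)·I) v_1 = (0, 0, 0, 0)ᵀ = 0. ✓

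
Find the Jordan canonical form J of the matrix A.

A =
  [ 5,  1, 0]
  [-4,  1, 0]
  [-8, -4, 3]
J_2(3) ⊕ J_1(3)

The characteristic polynomial is
  det(x·I − A) = x^3 - 9*x^2 + 27*x - 27 = (x - 3)^3

Eigenvalues and multiplicities (the geometric multiplicity of λ is n − rank(A − λI), which equals the number of Jordan blocks for λ):
  λ = 3: algebraic multiplicity = 3, geometric multiplicity = 2

Determining the block sizes for each eigenvalue:
  λ = 3: 2 blocks summing to 3 forces exactly one block of size 2 and the rest size 1 → block sizes [2, 1]

Assembling the blocks gives a Jordan form
J =
  [3, 1, 0]
  [0, 3, 0]
  [0, 0, 3]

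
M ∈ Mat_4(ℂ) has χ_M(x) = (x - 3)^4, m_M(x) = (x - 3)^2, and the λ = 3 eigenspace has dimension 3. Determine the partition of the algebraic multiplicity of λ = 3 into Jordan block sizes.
Block sizes for λ = 3: [2, 1, 1]

Step 1 — from the characteristic polynomial, algebraic multiplicity of λ = 3 is 4. From dim ker(M − (3)·I) = 3, there are exactly 3 Jordan blocks for λ = 3.
Step 2 — from the minimal polynomial, the factor (x − 3)^2 tells us the largest block for λ = 3 has size 2.
Step 3 — with total size 4, 3 blocks, and largest block 2, the block sizes (in nonincreasing order) are [2, 1, 1].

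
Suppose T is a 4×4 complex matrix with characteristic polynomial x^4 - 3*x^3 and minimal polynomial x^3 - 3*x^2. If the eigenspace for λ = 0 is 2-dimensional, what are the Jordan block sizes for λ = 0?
Block sizes for λ = 0: [2, 1]

Step 1 — from the characteristic polynomial, algebraic multiplicity of λ = 0 is 3. From dim ker(T − (0)·I) = 2, there are exactly 2 Jordan blocks for λ = 0.
Step 2 — from the minimal polynomial, the factor (x − 0)^2 tells us the largest block for λ = 0 has size 2.
Step 3 — with total size 3, 2 blocks, and largest block 2, the block sizes (in nonincreasing order) are [2, 1].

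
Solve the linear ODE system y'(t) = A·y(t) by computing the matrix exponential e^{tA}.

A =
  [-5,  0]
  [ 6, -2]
e^{tA} =
  [exp(-5*t), 0]
  [2*exp(-2*t) - 2*exp(-5*t), exp(-2*t)]

Strategy: write A = P · J · P⁻¹ where J is a Jordan canonical form, so e^{tA} = P · e^{tJ} · P⁻¹, and e^{tJ} can be computed block-by-block.

A has Jordan form
J =
  [-5,  0]
  [ 0, -2]
(up to reordering of blocks).

Per-block formulas:
  For a 1×1 block at λ = -2: exp(t · [-2]) = [e^(-2t)].
  For a 1×1 block at λ = -5: exp(t · [-5]) = [e^(-5t)].

After assembling e^{tJ} and conjugating by P, we get:

e^{tA} =
  [exp(-5*t), 0]
  [2*exp(-2*t) - 2*exp(-5*t), exp(-2*t)]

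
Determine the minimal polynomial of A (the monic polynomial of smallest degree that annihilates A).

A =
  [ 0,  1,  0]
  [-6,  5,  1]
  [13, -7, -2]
x^3 - 3*x^2 + 3*x - 1

The characteristic polynomial is χ_A(x) = (x - 1)^3, so the eigenvalues are known. The minimal polynomial is
  m_A(x) = Π_λ (x − λ)^{k_λ}
where k_λ is the size of the *largest* Jordan block for λ (equivalently, the smallest k with (A − λI)^k v = 0 for every generalised eigenvector v of λ).

  λ = 1: largest Jordan block has size 3, contributing (x − 1)^3

So m_A(x) = (x - 1)^3 = x^3 - 3*x^2 + 3*x - 1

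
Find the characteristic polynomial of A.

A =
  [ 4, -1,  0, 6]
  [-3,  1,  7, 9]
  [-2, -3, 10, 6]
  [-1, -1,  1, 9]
x^4 - 24*x^3 + 216*x^2 - 864*x + 1296

Expanding det(x·I − A) (e.g. by cofactor expansion or by noting that A is similar to its Jordan form J, which has the same characteristic polynomial as A) gives
  χ_A(x) = x^4 - 24*x^3 + 216*x^2 - 864*x + 1296
which factors as (x - 6)^4. The eigenvalues (with algebraic multiplicities) are λ = 6 with multiplicity 4.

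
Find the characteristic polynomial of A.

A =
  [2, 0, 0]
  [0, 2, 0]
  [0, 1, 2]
x^3 - 6*x^2 + 12*x - 8

Expanding det(x·I − A) (e.g. by cofactor expansion or by noting that A is similar to its Jordan form J, which has the same characteristic polynomial as A) gives
  χ_A(x) = x^3 - 6*x^2 + 12*x - 8
which factors as (x - 2)^3. The eigenvalues (with algebraic multiplicities) are λ = 2 with multiplicity 3.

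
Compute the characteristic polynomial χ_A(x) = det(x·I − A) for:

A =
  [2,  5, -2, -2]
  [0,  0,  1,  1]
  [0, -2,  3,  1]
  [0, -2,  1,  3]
x^4 - 8*x^3 + 24*x^2 - 32*x + 16

Expanding det(x·I − A) (e.g. by cofactor expansion or by noting that A is similar to its Jordan form J, which has the same characteristic polynomial as A) gives
  χ_A(x) = x^4 - 8*x^3 + 24*x^2 - 32*x + 16
which factors as (x - 2)^4. The eigenvalues (with algebraic multiplicities) are λ = 2 with multiplicity 4.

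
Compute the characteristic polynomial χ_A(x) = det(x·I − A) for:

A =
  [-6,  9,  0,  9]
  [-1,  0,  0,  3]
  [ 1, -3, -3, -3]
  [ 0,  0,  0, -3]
x^4 + 12*x^3 + 54*x^2 + 108*x + 81

Expanding det(x·I − A) (e.g. by cofactor expansion or by noting that A is similar to its Jordan form J, which has the same characteristic polynomial as A) gives
  χ_A(x) = x^4 + 12*x^3 + 54*x^2 + 108*x + 81
which factors as (x + 3)^4. The eigenvalues (with algebraic multiplicities) are λ = -3 with multiplicity 4.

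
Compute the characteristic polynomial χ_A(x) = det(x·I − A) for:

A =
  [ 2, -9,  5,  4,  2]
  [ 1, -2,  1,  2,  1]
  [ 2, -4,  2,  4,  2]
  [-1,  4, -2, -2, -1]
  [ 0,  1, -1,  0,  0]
x^5

Expanding det(x·I − A) (e.g. by cofactor expansion or by noting that A is similar to its Jordan form J, which has the same characteristic polynomial as A) gives
  χ_A(x) = x^5
which factors as x^5. The eigenvalues (with algebraic multiplicities) are λ = 0 with multiplicity 5.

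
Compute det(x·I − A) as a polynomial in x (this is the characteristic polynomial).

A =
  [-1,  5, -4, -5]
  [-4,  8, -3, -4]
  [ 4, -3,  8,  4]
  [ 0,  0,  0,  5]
x^4 - 20*x^3 + 150*x^2 - 500*x + 625

Expanding det(x·I − A) (e.g. by cofactor expansion or by noting that A is similar to its Jordan form J, which has the same characteristic polynomial as A) gives
  χ_A(x) = x^4 - 20*x^3 + 150*x^2 - 500*x + 625
which factors as (x - 5)^4. The eigenvalues (with algebraic multiplicities) are λ = 5 with multiplicity 4.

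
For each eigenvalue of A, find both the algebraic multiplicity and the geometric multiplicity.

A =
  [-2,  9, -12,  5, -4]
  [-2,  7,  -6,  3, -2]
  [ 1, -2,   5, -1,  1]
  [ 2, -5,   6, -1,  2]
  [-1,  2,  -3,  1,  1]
λ = 2: alg = 5, geom = 3

Step 1 — factor the characteristic polynomial to read off the algebraic multiplicities:
  χ_A(x) = (x - 2)^5

Step 2 — compute geometric multiplicities via the rank-nullity identity g(λ) = n − rank(A − λI):
  rank(A − (2)·I) = 2, so dim ker(A − (2)·I) = n − 2 = 3

Summary:
  λ = 2: algebraic multiplicity = 5, geometric multiplicity = 3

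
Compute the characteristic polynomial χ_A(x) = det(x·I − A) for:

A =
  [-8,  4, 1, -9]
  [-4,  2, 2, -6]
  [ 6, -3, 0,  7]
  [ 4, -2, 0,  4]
x^4 + 2*x^3

Expanding det(x·I − A) (e.g. by cofactor expansion or by noting that A is similar to its Jordan form J, which has the same characteristic polynomial as A) gives
  χ_A(x) = x^4 + 2*x^3
which factors as x^3*(x + 2). The eigenvalues (with algebraic multiplicities) are λ = -2 with multiplicity 1, λ = 0 with multiplicity 3.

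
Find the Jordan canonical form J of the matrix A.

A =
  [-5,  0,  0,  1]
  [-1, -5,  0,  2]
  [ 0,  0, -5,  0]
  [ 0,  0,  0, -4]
J_2(-5) ⊕ J_1(-5) ⊕ J_1(-4)

The characteristic polynomial is
  det(x·I − A) = x^4 + 19*x^3 + 135*x^2 + 425*x + 500 = (x + 4)*(x + 5)^3

Eigenvalues and multiplicities (the geometric multiplicity of λ is n − rank(A − λI), which equals the number of Jordan blocks for λ):
  λ = -5: algebraic multiplicity = 3, geometric multiplicity = 2
  λ = -4: algebraic multiplicity = 1, geometric multiplicity = 1

Determining the block sizes for each eigenvalue:
  λ = -5: 2 blocks summing to 3 forces exactly one block of size 2 and the rest size 1 → block sizes [2, 1]
  λ = -4: one block (gm = 1), so the single block has size am = 1 → block sizes [1]

Assembling the blocks gives a Jordan form
J =
  [-5,  1,  0,  0]
  [ 0, -5,  0,  0]
  [ 0,  0, -5,  0]
  [ 0,  0,  0, -4]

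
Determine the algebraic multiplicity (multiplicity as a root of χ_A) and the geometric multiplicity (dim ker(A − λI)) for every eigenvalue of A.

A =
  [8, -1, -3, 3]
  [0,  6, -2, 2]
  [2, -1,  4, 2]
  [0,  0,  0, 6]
λ = 6: alg = 4, geom = 2

Step 1 — factor the characteristic polynomial to read off the algebraic multiplicities:
  χ_A(x) = (x - 6)^4

Step 2 — compute geometric multiplicities via the rank-nullity identity g(λ) = n − rank(A − λI):
  rank(A − (6)·I) = 2, so dim ker(A − (6)·I) = n − 2 = 2

Summary:
  λ = 6: algebraic multiplicity = 4, geometric multiplicity = 2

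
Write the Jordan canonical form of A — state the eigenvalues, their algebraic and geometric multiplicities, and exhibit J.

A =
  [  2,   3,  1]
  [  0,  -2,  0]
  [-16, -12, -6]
J_2(-2) ⊕ J_1(-2)

The characteristic polynomial is
  det(x·I − A) = x^3 + 6*x^2 + 12*x + 8 = (x + 2)^3

Eigenvalues and multiplicities (the geometric multiplicity of λ is n − rank(A − λI), which equals the number of Jordan blocks for λ):
  λ = -2: algebraic multiplicity = 3, geometric multiplicity = 2

Determining the block sizes for each eigenvalue:
  λ = -2: 2 blocks summing to 3 forces exactly one block of size 2 and the rest size 1 → block sizes [2, 1]

Assembling the blocks gives a Jordan form
J =
  [-2,  1,  0]
  [ 0, -2,  0]
  [ 0,  0, -2]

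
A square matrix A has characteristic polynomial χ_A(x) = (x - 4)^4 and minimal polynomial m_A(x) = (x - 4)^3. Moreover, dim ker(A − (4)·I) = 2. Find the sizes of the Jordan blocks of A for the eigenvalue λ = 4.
Block sizes for λ = 4: [3, 1]

Step 1 — from the characteristic polynomial, algebraic multiplicity of λ = 4 is 4. From dim ker(A − (4)·I) = 2, there are exactly 2 Jordan blocks for λ = 4.
Step 2 — from the minimal polynomial, the factor (x − 4)^3 tells us the largest block for λ = 4 has size 3.
Step 3 — with total size 4, 2 blocks, and largest block 3, the block sizes (in nonincreasing order) are [3, 1].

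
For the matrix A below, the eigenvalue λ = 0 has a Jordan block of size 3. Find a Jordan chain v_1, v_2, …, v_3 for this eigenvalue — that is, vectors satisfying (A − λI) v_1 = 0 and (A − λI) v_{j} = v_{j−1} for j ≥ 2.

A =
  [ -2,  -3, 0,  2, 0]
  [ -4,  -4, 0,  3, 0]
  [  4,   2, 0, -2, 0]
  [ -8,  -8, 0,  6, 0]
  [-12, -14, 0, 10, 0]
A Jordan chain for λ = 0 of length 3:
v_1 = (2, 4, -4, 8, 12)ᵀ
v_2 = (-3, -4, 2, -8, -14)ᵀ
v_3 = (0, 1, 0, 0, 0)ᵀ

Let N = A − (0)·I. We want v_3 with N^3 v_3 = 0 but N^2 v_3 ≠ 0; then v_{j-1} := N · v_j for j = 3, …, 2.

Pick v_3 = (0, 1, 0, 0, 0)ᵀ.
Then v_2 = N · v_3 = (-3, -4, 2, -8, -14)ᵀ.
Then v_1 = N · v_2 = (2, 4, -4, 8, 12)ᵀ.

Sanity check: (A − (0)·I) v_1 = (0, 0, 0, 0, 0)ᵀ = 0. ✓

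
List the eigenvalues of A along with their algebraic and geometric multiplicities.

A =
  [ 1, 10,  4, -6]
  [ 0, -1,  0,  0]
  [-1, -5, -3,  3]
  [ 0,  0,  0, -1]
λ = -1: alg = 4, geom = 3

Step 1 — factor the characteristic polynomial to read off the algebraic multiplicities:
  χ_A(x) = (x + 1)^4

Step 2 — compute geometric multiplicities via the rank-nullity identity g(λ) = n − rank(A − λI):
  rank(A − (-1)·I) = 1, so dim ker(A − (-1)·I) = n − 1 = 3

Summary:
  λ = -1: algebraic multiplicity = 4, geometric multiplicity = 3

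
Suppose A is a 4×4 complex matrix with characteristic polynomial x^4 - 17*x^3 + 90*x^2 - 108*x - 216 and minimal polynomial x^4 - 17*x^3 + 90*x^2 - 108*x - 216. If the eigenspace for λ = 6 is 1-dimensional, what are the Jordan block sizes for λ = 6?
Block sizes for λ = 6: [3]

Step 1 — from the characteristic polynomial, algebraic multiplicity of λ = 6 is 3. From dim ker(A − (6)·I) = 1, there are exactly 1 Jordan blocks for λ = 6.
Step 2 — from the minimal polynomial, the factor (x − 6)^3 tells us the largest block for λ = 6 has size 3.
Step 3 — with total size 3, 1 blocks, and largest block 3, the block sizes (in nonincreasing order) are [3].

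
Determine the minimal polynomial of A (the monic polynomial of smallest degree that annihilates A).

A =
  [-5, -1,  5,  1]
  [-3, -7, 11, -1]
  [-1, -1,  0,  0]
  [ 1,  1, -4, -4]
x^2 + 8*x + 16

The characteristic polynomial is χ_A(x) = (x + 4)^4, so the eigenvalues are known. The minimal polynomial is
  m_A(x) = Π_λ (x − λ)^{k_λ}
where k_λ is the size of the *largest* Jordan block for λ (equivalently, the smallest k with (A − λI)^k v = 0 for every generalised eigenvector v of λ).

  λ = -4: largest Jordan block has size 2, contributing (x + 4)^2

So m_A(x) = (x + 4)^2 = x^2 + 8*x + 16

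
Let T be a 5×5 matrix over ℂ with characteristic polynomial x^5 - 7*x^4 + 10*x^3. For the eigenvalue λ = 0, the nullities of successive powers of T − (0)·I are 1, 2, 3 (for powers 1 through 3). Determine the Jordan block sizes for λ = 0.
Block sizes for λ = 0: [3]

From the dimensions of kernels of powers, the number of Jordan blocks of size at least j is d_j − d_{j−1} where d_j = dim ker(N^j) (with d_0 = 0). Computing the differences gives [1, 1, 1].
The number of blocks of size exactly k is (#blocks of size ≥ k) − (#blocks of size ≥ k + 1), so the partition is: 1 block(s) of size 3.
In nonincreasing order the block sizes are [3].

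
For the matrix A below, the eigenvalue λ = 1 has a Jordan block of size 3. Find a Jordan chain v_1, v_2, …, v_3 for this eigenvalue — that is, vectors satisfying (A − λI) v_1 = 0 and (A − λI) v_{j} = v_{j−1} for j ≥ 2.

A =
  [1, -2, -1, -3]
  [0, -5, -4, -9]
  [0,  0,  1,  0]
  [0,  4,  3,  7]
A Jordan chain for λ = 1 of length 3:
v_1 = (-1, -3, 0, 2)ᵀ
v_2 = (-1, -4, 0, 3)ᵀ
v_3 = (0, 0, 1, 0)ᵀ

Let N = A − (1)·I. We want v_3 with N^3 v_3 = 0 but N^2 v_3 ≠ 0; then v_{j-1} := N · v_j for j = 3, …, 2.

Pick v_3 = (0, 0, 1, 0)ᵀ.
Then v_2 = N · v_3 = (-1, -4, 0, 3)ᵀ.
Then v_1 = N · v_2 = (-1, -3, 0, 2)ᵀ.

Sanity check: (A − (1)·I) v_1 = (0, 0, 0, 0)ᵀ = 0. ✓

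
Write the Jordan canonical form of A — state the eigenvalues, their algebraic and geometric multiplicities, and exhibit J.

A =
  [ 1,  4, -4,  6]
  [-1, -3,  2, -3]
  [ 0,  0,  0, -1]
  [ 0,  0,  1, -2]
J_3(-1) ⊕ J_1(-1)

The characteristic polynomial is
  det(x·I − A) = x^4 + 4*x^3 + 6*x^2 + 4*x + 1 = (x + 1)^4

Eigenvalues and multiplicities (the geometric multiplicity of λ is n − rank(A − λI), which equals the number of Jordan blocks for λ):
  λ = -1: algebraic multiplicity = 4, geometric multiplicity = 2

Determining the block sizes for each eigenvalue:
  λ = -1: with am = 4 and gm = 2, the partition is not yet determined (e.g. several partitions of 4 into 2 parts exist). Let N = A − (-1)·I. Computing rank(N^1) = 2, rank(N^2) = 1, rank(N^3) = 0; the number of blocks of size ≥ j is rank(N^{j−1}) − rank(N^j), giving [2, 1, 1]. So we have 1 block(s) of size 3, 1 block(s) of size 1 → block sizes [3, 1]

Assembling the blocks gives a Jordan form
J =
  [-1,  1,  0,  0]
  [ 0, -1,  1,  0]
  [ 0,  0, -1,  0]
  [ 0,  0,  0, -1]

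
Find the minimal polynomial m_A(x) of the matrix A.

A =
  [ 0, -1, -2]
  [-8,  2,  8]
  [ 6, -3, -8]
x^2 + 4*x + 4

The characteristic polynomial is χ_A(x) = (x + 2)^3, so the eigenvalues are known. The minimal polynomial is
  m_A(x) = Π_λ (x − λ)^{k_λ}
where k_λ is the size of the *largest* Jordan block for λ (equivalently, the smallest k with (A − λI)^k v = 0 for every generalised eigenvector v of λ).

  λ = -2: largest Jordan block has size 2, contributing (x + 2)^2

So m_A(x) = (x + 2)^2 = x^2 + 4*x + 4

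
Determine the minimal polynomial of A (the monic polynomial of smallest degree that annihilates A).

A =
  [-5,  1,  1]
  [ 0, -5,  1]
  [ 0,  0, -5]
x^3 + 15*x^2 + 75*x + 125

The characteristic polynomial is χ_A(x) = (x + 5)^3, so the eigenvalues are known. The minimal polynomial is
  m_A(x) = Π_λ (x − λ)^{k_λ}
where k_λ is the size of the *largest* Jordan block for λ (equivalently, the smallest k with (A − λI)^k v = 0 for every generalised eigenvector v of λ).

  λ = -5: largest Jordan block has size 3, contributing (x + 5)^3

So m_A(x) = (x + 5)^3 = x^3 + 15*x^2 + 75*x + 125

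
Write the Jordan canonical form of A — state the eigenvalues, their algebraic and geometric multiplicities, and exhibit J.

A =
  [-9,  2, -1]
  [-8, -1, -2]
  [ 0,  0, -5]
J_2(-5) ⊕ J_1(-5)

The characteristic polynomial is
  det(x·I − A) = x^3 + 15*x^2 + 75*x + 125 = (x + 5)^3

Eigenvalues and multiplicities (the geometric multiplicity of λ is n − rank(A − λI), which equals the number of Jordan blocks for λ):
  λ = -5: algebraic multiplicity = 3, geometric multiplicity = 2

Determining the block sizes for each eigenvalue:
  λ = -5: 2 blocks summing to 3 forces exactly one block of size 2 and the rest size 1 → block sizes [2, 1]

Assembling the blocks gives a Jordan form
J =
  [-5,  1,  0]
  [ 0, -5,  0]
  [ 0,  0, -5]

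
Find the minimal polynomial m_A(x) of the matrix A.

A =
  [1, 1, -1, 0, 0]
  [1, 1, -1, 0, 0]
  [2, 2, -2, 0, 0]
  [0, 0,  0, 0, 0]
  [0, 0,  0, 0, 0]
x^2

The characteristic polynomial is χ_A(x) = x^5, so the eigenvalues are known. The minimal polynomial is
  m_A(x) = Π_λ (x − λ)^{k_λ}
where k_λ is the size of the *largest* Jordan block for λ (equivalently, the smallest k with (A − λI)^k v = 0 for every generalised eigenvector v of λ).

  λ = 0: largest Jordan block has size 2, contributing (x − 0)^2

So m_A(x) = x^2 = x^2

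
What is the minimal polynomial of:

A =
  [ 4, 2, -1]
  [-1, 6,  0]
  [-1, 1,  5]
x^3 - 15*x^2 + 75*x - 125

The characteristic polynomial is χ_A(x) = (x - 5)^3, so the eigenvalues are known. The minimal polynomial is
  m_A(x) = Π_λ (x − λ)^{k_λ}
where k_λ is the size of the *largest* Jordan block for λ (equivalently, the smallest k with (A − λI)^k v = 0 for every generalised eigenvector v of λ).

  λ = 5: largest Jordan block has size 3, contributing (x − 5)^3

So m_A(x) = (x - 5)^3 = x^3 - 15*x^2 + 75*x - 125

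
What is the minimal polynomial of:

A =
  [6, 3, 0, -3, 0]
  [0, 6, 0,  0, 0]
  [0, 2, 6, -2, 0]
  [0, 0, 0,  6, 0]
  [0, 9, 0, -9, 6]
x^2 - 12*x + 36

The characteristic polynomial is χ_A(x) = (x - 6)^5, so the eigenvalues are known. The minimal polynomial is
  m_A(x) = Π_λ (x − λ)^{k_λ}
where k_λ is the size of the *largest* Jordan block for λ (equivalently, the smallest k with (A − λI)^k v = 0 for every generalised eigenvector v of λ).

  λ = 6: largest Jordan block has size 2, contributing (x − 6)^2

So m_A(x) = (x - 6)^2 = x^2 - 12*x + 36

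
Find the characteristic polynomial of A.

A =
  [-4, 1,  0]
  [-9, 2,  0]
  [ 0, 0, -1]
x^3 + 3*x^2 + 3*x + 1

Expanding det(x·I − A) (e.g. by cofactor expansion or by noting that A is similar to its Jordan form J, which has the same characteristic polynomial as A) gives
  χ_A(x) = x^3 + 3*x^2 + 3*x + 1
which factors as (x + 1)^3. The eigenvalues (with algebraic multiplicities) are λ = -1 with multiplicity 3.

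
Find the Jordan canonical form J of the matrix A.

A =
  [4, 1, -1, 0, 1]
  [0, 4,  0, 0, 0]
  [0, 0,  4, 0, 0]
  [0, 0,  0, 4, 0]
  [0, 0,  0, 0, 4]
J_2(4) ⊕ J_1(4) ⊕ J_1(4) ⊕ J_1(4)

The characteristic polynomial is
  det(x·I − A) = x^5 - 20*x^4 + 160*x^3 - 640*x^2 + 1280*x - 1024 = (x - 4)^5

Eigenvalues and multiplicities (the geometric multiplicity of λ is n − rank(A − λI), which equals the number of Jordan blocks for λ):
  λ = 4: algebraic multiplicity = 5, geometric multiplicity = 4

Determining the block sizes for each eigenvalue:
  λ = 4: 4 blocks summing to 5 forces exactly one block of size 2 and the rest size 1 → block sizes [2, 1, 1, 1]

Assembling the blocks gives a Jordan form
J =
  [4, 1, 0, 0, 0]
  [0, 4, 0, 0, 0]
  [0, 0, 4, 0, 0]
  [0, 0, 0, 4, 0]
  [0, 0, 0, 0, 4]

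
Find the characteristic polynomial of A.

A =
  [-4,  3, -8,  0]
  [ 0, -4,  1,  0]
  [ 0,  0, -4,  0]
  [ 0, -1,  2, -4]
x^4 + 16*x^3 + 96*x^2 + 256*x + 256

Expanding det(x·I − A) (e.g. by cofactor expansion or by noting that A is similar to its Jordan form J, which has the same characteristic polynomial as A) gives
  χ_A(x) = x^4 + 16*x^3 + 96*x^2 + 256*x + 256
which factors as (x + 4)^4. The eigenvalues (with algebraic multiplicities) are λ = -4 with multiplicity 4.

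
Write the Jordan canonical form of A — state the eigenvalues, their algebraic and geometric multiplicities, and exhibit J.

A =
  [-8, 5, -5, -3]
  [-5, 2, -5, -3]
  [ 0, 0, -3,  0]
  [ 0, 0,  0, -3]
J_2(-3) ⊕ J_1(-3) ⊕ J_1(-3)

The characteristic polynomial is
  det(x·I − A) = x^4 + 12*x^3 + 54*x^2 + 108*x + 81 = (x + 3)^4

Eigenvalues and multiplicities (the geometric multiplicity of λ is n − rank(A − λI), which equals the number of Jordan blocks for λ):
  λ = -3: algebraic multiplicity = 4, geometric multiplicity = 3

Determining the block sizes for each eigenvalue:
  λ = -3: 3 blocks summing to 4 forces exactly one block of size 2 and the rest size 1 → block sizes [2, 1, 1]

Assembling the blocks gives a Jordan form
J =
  [-3,  1,  0,  0]
  [ 0, -3,  0,  0]
  [ 0,  0, -3,  0]
  [ 0,  0,  0, -3]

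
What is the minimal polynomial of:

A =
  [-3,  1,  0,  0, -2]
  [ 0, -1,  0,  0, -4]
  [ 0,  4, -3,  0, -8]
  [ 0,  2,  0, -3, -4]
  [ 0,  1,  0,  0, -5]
x^2 + 6*x + 9

The characteristic polynomial is χ_A(x) = (x + 3)^5, so the eigenvalues are known. The minimal polynomial is
  m_A(x) = Π_λ (x − λ)^{k_λ}
where k_λ is the size of the *largest* Jordan block for λ (equivalently, the smallest k with (A − λI)^k v = 0 for every generalised eigenvector v of λ).

  λ = -3: largest Jordan block has size 2, contributing (x + 3)^2

So m_A(x) = (x + 3)^2 = x^2 + 6*x + 9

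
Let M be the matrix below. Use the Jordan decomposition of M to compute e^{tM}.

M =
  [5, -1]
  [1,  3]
e^{tM} =
  [t*exp(4*t) + exp(4*t), -t*exp(4*t)]
  [t*exp(4*t), -t*exp(4*t) + exp(4*t)]

Strategy: write M = P · J · P⁻¹ where J is a Jordan canonical form, so e^{tM} = P · e^{tJ} · P⁻¹, and e^{tJ} can be computed block-by-block.

M has Jordan form
J =
  [4, 1]
  [0, 4]
(up to reordering of blocks).

Per-block formulas:
  For a 2×2 Jordan block J_2(4): exp(t · J_2(4)) = e^(4t)·(I + t·N), where N is the 2×2 nilpotent shift.

After assembling e^{tJ} and conjugating by P, we get:

e^{tM} =
  [t*exp(4*t) + exp(4*t), -t*exp(4*t)]
  [t*exp(4*t), -t*exp(4*t) + exp(4*t)]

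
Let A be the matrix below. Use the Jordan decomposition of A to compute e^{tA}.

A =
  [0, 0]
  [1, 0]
e^{tA} =
  [1, 0]
  [t, 1]

Strategy: write A = P · J · P⁻¹ where J is a Jordan canonical form, so e^{tA} = P · e^{tJ} · P⁻¹, and e^{tJ} can be computed block-by-block.

A has Jordan form
J =
  [0, 1]
  [0, 0]
(up to reordering of blocks).

Per-block formulas:
  For a 2×2 Jordan block J_2(0): exp(t · J_2(0)) = e^(0t)·(I + t·N), where N is the 2×2 nilpotent shift.

After assembling e^{tJ} and conjugating by P, we get:

e^{tA} =
  [1, 0]
  [t, 1]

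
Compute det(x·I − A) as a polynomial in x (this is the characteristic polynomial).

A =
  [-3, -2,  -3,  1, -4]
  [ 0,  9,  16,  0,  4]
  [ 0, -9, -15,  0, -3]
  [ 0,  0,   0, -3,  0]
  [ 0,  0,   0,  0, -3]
x^5 + 15*x^4 + 90*x^3 + 270*x^2 + 405*x + 243

Expanding det(x·I − A) (e.g. by cofactor expansion or by noting that A is similar to its Jordan form J, which has the same characteristic polynomial as A) gives
  χ_A(x) = x^5 + 15*x^4 + 90*x^3 + 270*x^2 + 405*x + 243
which factors as (x + 3)^5. The eigenvalues (with algebraic multiplicities) are λ = -3 with multiplicity 5.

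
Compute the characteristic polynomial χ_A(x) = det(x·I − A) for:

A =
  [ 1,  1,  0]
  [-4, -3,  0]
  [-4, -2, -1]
x^3 + 3*x^2 + 3*x + 1

Expanding det(x·I − A) (e.g. by cofactor expansion or by noting that A is similar to its Jordan form J, which has the same characteristic polynomial as A) gives
  χ_A(x) = x^3 + 3*x^2 + 3*x + 1
which factors as (x + 1)^3. The eigenvalues (with algebraic multiplicities) are λ = -1 with multiplicity 3.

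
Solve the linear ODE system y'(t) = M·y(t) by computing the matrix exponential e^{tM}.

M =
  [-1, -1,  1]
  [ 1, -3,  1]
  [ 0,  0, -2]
e^{tM} =
  [t*exp(-2*t) + exp(-2*t), -t*exp(-2*t), t*exp(-2*t)]
  [t*exp(-2*t), -t*exp(-2*t) + exp(-2*t), t*exp(-2*t)]
  [0, 0, exp(-2*t)]

Strategy: write M = P · J · P⁻¹ where J is a Jordan canonical form, so e^{tM} = P · e^{tJ} · P⁻¹, and e^{tJ} can be computed block-by-block.

M has Jordan form
J =
  [-2,  1,  0]
  [ 0, -2,  0]
  [ 0,  0, -2]
(up to reordering of blocks).

Per-block formulas:
  For a 1×1 block at λ = -2: exp(t · [-2]) = [e^(-2t)].
  For a 2×2 Jordan block J_2(-2): exp(t · J_2(-2)) = e^(-2t)·(I + t·N), where N is the 2×2 nilpotent shift.

After assembling e^{tJ} and conjugating by P, we get:

e^{tM} =
  [t*exp(-2*t) + exp(-2*t), -t*exp(-2*t), t*exp(-2*t)]
  [t*exp(-2*t), -t*exp(-2*t) + exp(-2*t), t*exp(-2*t)]
  [0, 0, exp(-2*t)]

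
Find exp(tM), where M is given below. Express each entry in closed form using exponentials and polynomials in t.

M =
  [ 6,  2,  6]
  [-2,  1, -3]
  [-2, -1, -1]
e^{tM} =
  [4*t*exp(2*t) + exp(2*t), 2*t*exp(2*t), 6*t*exp(2*t)]
  [-2*t*exp(2*t), -t*exp(2*t) + exp(2*t), -3*t*exp(2*t)]
  [-2*t*exp(2*t), -t*exp(2*t), -3*t*exp(2*t) + exp(2*t)]

Strategy: write M = P · J · P⁻¹ where J is a Jordan canonical form, so e^{tM} = P · e^{tJ} · P⁻¹, and e^{tJ} can be computed block-by-block.

M has Jordan form
J =
  [2, 1, 0]
  [0, 2, 0]
  [0, 0, 2]
(up to reordering of blocks).

Per-block formulas:
  For a 1×1 block at λ = 2: exp(t · [2]) = [e^(2t)].
  For a 2×2 Jordan block J_2(2): exp(t · J_2(2)) = e^(2t)·(I + t·N), where N is the 2×2 nilpotent shift.

After assembling e^{tJ} and conjugating by P, we get:

e^{tM} =
  [4*t*exp(2*t) + exp(2*t), 2*t*exp(2*t), 6*t*exp(2*t)]
  [-2*t*exp(2*t), -t*exp(2*t) + exp(2*t), -3*t*exp(2*t)]
  [-2*t*exp(2*t), -t*exp(2*t), -3*t*exp(2*t) + exp(2*t)]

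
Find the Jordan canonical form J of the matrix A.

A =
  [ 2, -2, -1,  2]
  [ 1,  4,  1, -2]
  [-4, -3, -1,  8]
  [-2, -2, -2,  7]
J_3(3) ⊕ J_1(3)

The characteristic polynomial is
  det(x·I − A) = x^4 - 12*x^3 + 54*x^2 - 108*x + 81 = (x - 3)^4

Eigenvalues and multiplicities (the geometric multiplicity of λ is n − rank(A − λI), which equals the number of Jordan blocks for λ):
  λ = 3: algebraic multiplicity = 4, geometric multiplicity = 2

Determining the block sizes for each eigenvalue:
  λ = 3: with am = 4 and gm = 2, the partition is not yet determined (e.g. several partitions of 4 into 2 parts exist). Let N = A − (3)·I. Computing rank(N^1) = 2, rank(N^2) = 1, rank(N^3) = 0; the number of blocks of size ≥ j is rank(N^{j−1}) − rank(N^j), giving [2, 1, 1]. So we have 1 block(s) of size 3, 1 block(s) of size 1 → block sizes [3, 1]

Assembling the blocks gives a Jordan form
J =
  [3, 1, 0, 0]
  [0, 3, 1, 0]
  [0, 0, 3, 0]
  [0, 0, 0, 3]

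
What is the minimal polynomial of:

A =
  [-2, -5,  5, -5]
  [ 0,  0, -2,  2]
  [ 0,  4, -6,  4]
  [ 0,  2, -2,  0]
x^2 + 4*x + 4

The characteristic polynomial is χ_A(x) = (x + 2)^4, so the eigenvalues are known. The minimal polynomial is
  m_A(x) = Π_λ (x − λ)^{k_λ}
where k_λ is the size of the *largest* Jordan block for λ (equivalently, the smallest k with (A − λI)^k v = 0 for every generalised eigenvector v of λ).

  λ = -2: largest Jordan block has size 2, contributing (x + 2)^2

So m_A(x) = (x + 2)^2 = x^2 + 4*x + 4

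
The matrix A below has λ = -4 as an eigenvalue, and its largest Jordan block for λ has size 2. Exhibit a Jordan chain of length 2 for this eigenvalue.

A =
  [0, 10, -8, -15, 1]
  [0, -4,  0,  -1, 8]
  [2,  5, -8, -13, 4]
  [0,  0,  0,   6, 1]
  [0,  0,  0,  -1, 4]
A Jordan chain for λ = -4 of length 2:
v_1 = (4, 0, 2, 0, 0)ᵀ
v_2 = (1, 0, 0, 0, 0)ᵀ

Let N = A − (-4)·I. We want v_2 with N^2 v_2 = 0 but N^1 v_2 ≠ 0; then v_{j-1} := N · v_j for j = 2, …, 2.

Pick v_2 = (1, 0, 0, 0, 0)ᵀ.
Then v_1 = N · v_2 = (4, 0, 2, 0, 0)ᵀ.

Sanity check: (A − (-4)·I) v_1 = (0, 0, 0, 0, 0)ᵀ = 0. ✓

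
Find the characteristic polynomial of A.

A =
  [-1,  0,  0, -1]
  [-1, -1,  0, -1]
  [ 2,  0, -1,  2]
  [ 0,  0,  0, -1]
x^4 + 4*x^3 + 6*x^2 + 4*x + 1

Expanding det(x·I − A) (e.g. by cofactor expansion or by noting that A is similar to its Jordan form J, which has the same characteristic polynomial as A) gives
  χ_A(x) = x^4 + 4*x^3 + 6*x^2 + 4*x + 1
which factors as (x + 1)^4. The eigenvalues (with algebraic multiplicities) are λ = -1 with multiplicity 4.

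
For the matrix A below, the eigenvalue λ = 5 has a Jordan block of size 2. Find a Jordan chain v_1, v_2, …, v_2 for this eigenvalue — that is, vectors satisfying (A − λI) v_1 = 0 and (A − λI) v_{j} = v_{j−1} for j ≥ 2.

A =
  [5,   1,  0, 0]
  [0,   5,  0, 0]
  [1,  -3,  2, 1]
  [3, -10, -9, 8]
A Jordan chain for λ = 5 of length 2:
v_1 = (0, 0, 1, 3)ᵀ
v_2 = (1, 0, 0, 0)ᵀ

Let N = A − (5)·I. We want v_2 with N^2 v_2 = 0 but N^1 v_2 ≠ 0; then v_{j-1} := N · v_j for j = 2, …, 2.

Pick v_2 = (1, 0, 0, 0)ᵀ.
Then v_1 = N · v_2 = (0, 0, 1, 3)ᵀ.

Sanity check: (A − (5)·I) v_1 = (0, 0, 0, 0)ᵀ = 0. ✓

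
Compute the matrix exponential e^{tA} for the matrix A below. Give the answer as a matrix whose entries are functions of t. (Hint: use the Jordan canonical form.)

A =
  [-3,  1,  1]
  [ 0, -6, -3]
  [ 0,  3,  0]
e^{tA} =
  [exp(-3*t), t*exp(-3*t), t*exp(-3*t)]
  [0, -3*t*exp(-3*t) + exp(-3*t), -3*t*exp(-3*t)]
  [0, 3*t*exp(-3*t), 3*t*exp(-3*t) + exp(-3*t)]

Strategy: write A = P · J · P⁻¹ where J is a Jordan canonical form, so e^{tA} = P · e^{tJ} · P⁻¹, and e^{tJ} can be computed block-by-block.

A has Jordan form
J =
  [-3,  1,  0]
  [ 0, -3,  0]
  [ 0,  0, -3]
(up to reordering of blocks).

Per-block formulas:
  For a 2×2 Jordan block J_2(-3): exp(t · J_2(-3)) = e^(-3t)·(I + t·N), where N is the 2×2 nilpotent shift.
  For a 1×1 block at λ = -3: exp(t · [-3]) = [e^(-3t)].

After assembling e^{tJ} and conjugating by P, we get:

e^{tA} =
  [exp(-3*t), t*exp(-3*t), t*exp(-3*t)]
  [0, -3*t*exp(-3*t) + exp(-3*t), -3*t*exp(-3*t)]
  [0, 3*t*exp(-3*t), 3*t*exp(-3*t) + exp(-3*t)]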